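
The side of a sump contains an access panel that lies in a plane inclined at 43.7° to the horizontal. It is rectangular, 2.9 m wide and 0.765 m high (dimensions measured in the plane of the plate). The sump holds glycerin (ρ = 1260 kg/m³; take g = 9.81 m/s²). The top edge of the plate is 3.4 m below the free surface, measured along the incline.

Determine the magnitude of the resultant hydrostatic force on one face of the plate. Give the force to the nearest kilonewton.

γ = ρg = 1260 × 9.81 / 1000 = 12.3606 kN/m³.
Let θ = 43.7° be the plate's angle to the horizontal; measure y along the incline from where the plane meets the free surface. Vertical depth h = y·sinθ with sinθ = 0.690882.
The centroid lies 0.765/2 = 0.3825 m below the top edge, so y_c = 3.4 + 0.3825 = 3.7825 m and h_c = 3.7825 × 0.690882 = 2.61326 m.
A = 2.9 × 0.765 = 2.2185 m².
Resultant F = γ·h_c·A = 12.3606 × 2.61326 × 2.2185 = 71.6608 kN.

F ≈ 72 kN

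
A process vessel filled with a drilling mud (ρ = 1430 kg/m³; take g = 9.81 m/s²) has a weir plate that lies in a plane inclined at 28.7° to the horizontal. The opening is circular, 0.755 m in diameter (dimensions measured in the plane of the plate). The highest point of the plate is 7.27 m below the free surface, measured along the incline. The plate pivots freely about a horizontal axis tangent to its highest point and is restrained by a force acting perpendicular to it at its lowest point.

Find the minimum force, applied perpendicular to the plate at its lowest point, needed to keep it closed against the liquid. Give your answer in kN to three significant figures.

γ = ρg = 1430 × 9.81 / 1000 = 14.0283 kN/m³.
Let θ = 28.7° be the plate's angle to the horizontal; measure y along the incline from where the plane meets the free surface. Vertical depth h = y·sinθ with sinθ = 0.480223.
The centroid is at the centre, 0.3775 m below the top of the plate, so y_c = 7.27 + 0.3775 = 7.6475 m and h_c = 7.6475 × 0.480223 = 3.67251 m.
A = π(0.3775)² = 0.447697 m².
Resultant F = γ·h_c·A = 14.0283 × 3.67251 × 0.447697 = 23.0649 kN.
I_c = πr⁴/4 = π × 0.3775⁴/4 = 0.0159499 m⁴.
Centre of pressure: y_p = y_c + I_c/(y_c·A) = 7.6475 + 0.0159499/(7.6475 × 0.447697) = 7.6475 + 0.00465859 = 7.65216 m along the plane.
The resultant acts 0.3775 + 0.00465859 = 0.382159 m (along the plate) below the hinge at the top edge, so the moment about the hinge is M = F × 0.382159 = 23.0649 × 0.382159 = 8.81446 kN·m.
A normal force at the bottom, 0.755 m from the hinge, must supply this moment: P = 8.81446/0.755 = 11.6748 kN.

P ≈ 11.7 kN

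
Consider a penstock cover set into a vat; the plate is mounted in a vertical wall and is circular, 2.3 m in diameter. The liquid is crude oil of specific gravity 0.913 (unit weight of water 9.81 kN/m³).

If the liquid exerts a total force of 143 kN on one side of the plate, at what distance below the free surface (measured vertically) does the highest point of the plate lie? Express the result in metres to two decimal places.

d_top ≈ 2.69 m

γ = 0.913 × 9.81 = 8.95653 kN/m³.
A = π(1.15)² = 4.15476 m².
From F = γ·h_c·A, the centroid depth is h_c = 143/(8.95653 × 4.15476) = 3.84282 m.
The centroid is at the centre, 1.15 m below the top of the plate, so the highest point sits at h_top = 3.84282 − 1.15 = 2.69282 m below the surface.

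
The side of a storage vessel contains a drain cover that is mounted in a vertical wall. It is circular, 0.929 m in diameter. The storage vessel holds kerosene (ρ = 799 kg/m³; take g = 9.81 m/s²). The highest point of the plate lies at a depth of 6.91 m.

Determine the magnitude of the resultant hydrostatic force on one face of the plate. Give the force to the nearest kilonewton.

F ≈ 39 kN

γ = ρg = 799 × 9.81 / 1000 = 7.83819 kN/m³.
The centroid is at the centre, 0.4645 m below the top of the plate, so the centroid depth is h_c = 6.91 + 0.4645 = 7.3745 m.
A = π(0.4645)² = 0.677831 m².
Resultant F = γ·h_c·A = 7.83819 × 7.3745 × 0.677831 = 39.1805 kN.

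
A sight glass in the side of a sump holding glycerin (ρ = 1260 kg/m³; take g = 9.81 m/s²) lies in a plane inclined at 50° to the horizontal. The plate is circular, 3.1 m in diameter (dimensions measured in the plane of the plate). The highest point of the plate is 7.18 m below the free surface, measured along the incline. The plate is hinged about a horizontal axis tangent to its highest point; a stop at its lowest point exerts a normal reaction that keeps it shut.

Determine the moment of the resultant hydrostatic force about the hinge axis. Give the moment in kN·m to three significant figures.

γ = ρg = 1260 × 9.81 / 1000 = 12.3606 kN/m³.
Let θ = 50° be the plate's angle to the horizontal; measure y along the incline from where the plane meets the free surface. Vertical depth h = y·sinθ with sinθ = 0.766044.
The centroid is at the centre, 1.55 m below the top of the plate, so y_c = 7.18 + 1.55 = 8.73 m and h_c = 8.73 × 0.766044 = 6.68756 m.
A = π(1.55)² = 7.54768 m².
Resultant F = γ·h_c·A = 12.3606 × 6.68756 × 7.54768 = 623.908 kN.
I_c = πr⁴/4 = π × 1.55⁴/4 = 4.53332 m⁴.
Centre of pressure: y_p = y_c + I_c/(y_c·A) = 8.73 + 4.53332/(8.73 × 7.54768) = 8.73 + 0.0688 = 8.7988 m along the plane.
The resultant acts 1.55 + 0.0688 = 1.6188 m (along the plate) below the hinge at the top edge, so the moment about the hinge is M = F × 1.6188 = 623.908 × 1.6188 = 1009.98 kN·m.

M ≈ 1010 kN·m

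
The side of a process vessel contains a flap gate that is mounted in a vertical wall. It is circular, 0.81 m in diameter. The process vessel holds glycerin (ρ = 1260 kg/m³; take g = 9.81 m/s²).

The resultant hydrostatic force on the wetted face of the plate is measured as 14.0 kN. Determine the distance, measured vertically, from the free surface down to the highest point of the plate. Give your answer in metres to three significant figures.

d_top ≈ 1.79 m

γ = ρg = 1260 × 9.81 / 1000 = 12.3606 kN/m³.
A = π(0.405)² = 0.5153 m².
From F = γ·h_c·A, the centroid depth is h_c = 14.0/(12.3606 × 0.5153) = 2.198 m.
The centroid is at the centre, 0.405 m below the top of the plate, so the highest point sits at h_top = 2.198 − 0.405 = 1.793 m below the surface.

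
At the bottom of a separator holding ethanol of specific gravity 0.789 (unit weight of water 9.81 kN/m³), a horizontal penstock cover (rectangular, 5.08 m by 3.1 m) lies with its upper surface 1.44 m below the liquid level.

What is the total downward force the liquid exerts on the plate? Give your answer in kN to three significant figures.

γ = 0.789 × 9.81 = 7.74009 kN/m³.
The plate is horizontal, so pressure is uniform at p = γ·h = 7.74009 × 1.44 = 11.1457 kN/m².
A = 5.08 × 3.1 = 15.748 m².
F = p·A = 11.1457 × 15.748 = 175.522 kN.

F ≈ 176 kN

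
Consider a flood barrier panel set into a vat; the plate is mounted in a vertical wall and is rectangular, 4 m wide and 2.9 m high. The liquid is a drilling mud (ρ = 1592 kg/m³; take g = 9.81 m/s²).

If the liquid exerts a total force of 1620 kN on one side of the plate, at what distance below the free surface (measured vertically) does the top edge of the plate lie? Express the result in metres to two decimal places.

γ = ρg = 1592 × 9.81 / 1000 = 15.61752 kN/m³.
A = 4 × 2.9 = 11.6 m².
From F = γ·h_c·A, the centroid depth is h_c = 1620/(15.61752 × 11.6) = 8.94221 m.
The centroid lies 2.9/2 = 1.45 m below the top edge, so the top edge sits at h_top = 8.94221 − 1.45 = 7.49221 m below the surface.

d_top ≈ 7.49 m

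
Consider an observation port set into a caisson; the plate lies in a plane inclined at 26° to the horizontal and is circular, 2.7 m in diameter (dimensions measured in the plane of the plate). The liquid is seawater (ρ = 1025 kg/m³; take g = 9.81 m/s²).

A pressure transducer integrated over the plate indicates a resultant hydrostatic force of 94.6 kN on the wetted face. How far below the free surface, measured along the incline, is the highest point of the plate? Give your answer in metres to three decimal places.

y_top ≈ 2.398 m

γ = ρg = 1025 × 9.81 / 1000 = 10.05525 kN/m³.
A = π(1.35)² = 5.72555 m².
From F = γ·h_c·A, the centroid depth is h_c = 94.6/(10.05525 × 5.72555) = 1.64316 m.
Let θ = 26° be the plate's angle to the horizontal; measure y along the incline from where the plane meets the free surface. Vertical depth h = y·sinθ with sinθ = 0.438371.
Along the incline, y_c = h_c/sinθ = 1.64316/0.438371 = 3.74833 m.
The centroid is at the centre, 1.35 m below the top of the plate, so the highest point sits at y_top = 3.74833 − 1.35 = 2.39833 m along the incline.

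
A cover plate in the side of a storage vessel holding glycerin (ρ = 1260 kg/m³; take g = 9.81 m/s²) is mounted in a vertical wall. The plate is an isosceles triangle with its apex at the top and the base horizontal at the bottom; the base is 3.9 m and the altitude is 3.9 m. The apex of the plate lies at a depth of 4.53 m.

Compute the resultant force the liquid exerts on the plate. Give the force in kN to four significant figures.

γ = ρg = 1260 × 9.81 / 1000 = 12.3606 kN/m³.
With the apex up, the centroid sits 2h/3 = 2 × 3.9/3 = 2.6 m below the apex, so the centroid depth is h_c = 4.53 + 2.6 = 7.13 m.
A = ½ × 3.9 × 3.9 = 7.605 m².
Resultant F = γ·h_c·A = 12.3606 × 7.13 × 7.605 = 670.237 kN.

F ≈ 670.2 kN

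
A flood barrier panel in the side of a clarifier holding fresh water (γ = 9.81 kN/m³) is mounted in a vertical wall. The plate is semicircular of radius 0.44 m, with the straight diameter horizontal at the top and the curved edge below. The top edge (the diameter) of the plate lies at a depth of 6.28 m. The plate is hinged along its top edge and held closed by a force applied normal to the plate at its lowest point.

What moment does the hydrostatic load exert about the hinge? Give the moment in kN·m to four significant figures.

γ = 9.81 kN/m³.
The centroid of a semicircle lies 4r/(3π) = 0.186742 m from the diameter, here below the top edge, so the centroid depth is h_c = 6.28 + 0.186742 = 6.46674 m.
A = πr²/2 = π × 0.44²/2 = 0.304106 m².
Resultant F = γ·h_c·A = 9.81 × 6.46674 × 0.304106 = 19.2921 kN.
I_c = (π/8 − 8/(9π))·r⁴ = 0.109757 × 0.44⁴ = 0.0041138 m⁴.
Centre of pressure: y_p = y_c + I_c/(y_c·A) = 6.46674 + 0.0041138/(6.46674 × 0.304106) = 6.46674 + 0.00209186 = 6.46883 m along the plane.
The resultant acts 0.186742 + 0.00209186 = 0.188834 m (along the plate) below the hinge at the top edge, so the moment about the hinge is M = F × 0.188834 = 19.2921 × 0.188834 = 3.643 kN·m.

M ≈ 3.643 kN·m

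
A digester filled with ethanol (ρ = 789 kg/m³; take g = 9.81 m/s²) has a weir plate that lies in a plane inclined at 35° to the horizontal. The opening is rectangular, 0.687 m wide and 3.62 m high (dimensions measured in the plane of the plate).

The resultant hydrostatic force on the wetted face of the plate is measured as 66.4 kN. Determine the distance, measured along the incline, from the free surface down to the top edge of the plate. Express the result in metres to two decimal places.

y_top ≈ 4.20 m

γ = ρg = 789 × 9.81 / 1000 = 7.74009 kN/m³.
A = 0.687 × 3.62 = 2.48694 m².
From F = γ·h_c·A, the centroid depth is h_c = 66.4/(7.74009 × 2.48694) = 3.4495 m.
Let θ = 35° be the plate's angle to the horizontal; measure y along the incline from where the plane meets the free surface. Vertical depth h = y·sinθ with sinθ = 0.573576.
Along the incline, y_c = h_c/sinθ = 3.4495/0.573576 = 6.01402 m.
The centroid lies 3.62/2 = 1.81 m below the top edge, so the top edge sits at y_top = 6.01402 − 1.81 = 4.20402 m along the incline.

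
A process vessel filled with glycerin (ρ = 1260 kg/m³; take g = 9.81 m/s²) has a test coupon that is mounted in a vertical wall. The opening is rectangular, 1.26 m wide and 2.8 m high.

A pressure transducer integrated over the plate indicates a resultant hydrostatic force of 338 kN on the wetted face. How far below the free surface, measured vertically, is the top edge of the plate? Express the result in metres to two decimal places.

γ = ρg = 1260 × 9.81 / 1000 = 12.3606 kN/m³.
A = 1.26 × 2.8 = 3.528 m².
From F = γ·h_c·A, the centroid depth is h_c = 338/(12.3606 × 3.528) = 7.75084 m.
The centroid lies 2.8/2 = 1.4 m below the top edge, so the top edge sits at h_top = 7.75084 − 1.4 = 6.35084 m below the surface.

d_top ≈ 6.35 m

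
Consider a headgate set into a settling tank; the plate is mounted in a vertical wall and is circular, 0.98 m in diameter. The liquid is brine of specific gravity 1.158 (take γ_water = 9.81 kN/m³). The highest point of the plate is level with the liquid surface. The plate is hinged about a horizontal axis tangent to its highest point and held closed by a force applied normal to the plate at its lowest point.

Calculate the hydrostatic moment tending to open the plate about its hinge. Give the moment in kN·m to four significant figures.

M ≈ 2.572 kN·m

γ = 1.158 × 9.81 = 11.35998 kN/m³.
The centroid is at the centre, 0.49 m below the top of the plate, so the centroid depth is h_c = 0.49 m.
A = π(0.49)² = 0.754296 m².
Resultant F = γ·h_c·A = 11.35998 × 0.49 × 0.754296 = 4.19871 kN.
I_c = πr⁴/4 = π × 0.49⁴/4 = 0.0452766 m⁴.
Centre of pressure: y_p = y_c + I_c/(y_c·A) = 0.49 + 0.0452766/(0.49 × 0.754296) = 0.49 + 0.1225 = 0.6125 m along the plane.
The resultant acts 0.49 + 0.1225 = 0.6125 m (along the plate) below the hinge at the top edge, so the moment about the hinge is M = F × 0.6125 = 4.19871 × 0.6125 = 2.57171 kN·m.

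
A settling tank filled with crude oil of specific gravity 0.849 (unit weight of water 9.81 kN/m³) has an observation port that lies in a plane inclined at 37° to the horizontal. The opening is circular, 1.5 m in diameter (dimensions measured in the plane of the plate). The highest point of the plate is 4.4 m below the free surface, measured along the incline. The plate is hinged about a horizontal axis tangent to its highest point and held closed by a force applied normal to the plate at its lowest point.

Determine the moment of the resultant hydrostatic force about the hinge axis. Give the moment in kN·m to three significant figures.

M ≈ 35.5 kN·m

γ = 0.849 × 9.81 = 8.32869 kN/m³.
Let θ = 37° be the plate's angle to the horizontal; measure y along the incline from where the plane meets the free surface. Vertical depth h = y·sinθ with sinθ = 0.601815.
The centroid is at the centre, 0.75 m below the top of the plate, so y_c = 4.4 + 0.75 = 5.15 m and h_c = 5.15 × 0.601815 = 3.09935 m.
A = π(0.75)² = 1.76715 m².
Resultant F = γ·h_c·A = 8.32869 × 3.09935 × 1.76715 = 45.6164 kN.
I_c = πr⁴/4 = π × 0.75⁴/4 = 0.248505 m⁴.
Centre of pressure: y_p = y_c + I_c/(y_c·A) = 5.15 + 0.248505/(5.15 × 1.76715) = 5.15 + 0.0273058 = 5.17731 m along the plane.
The resultant acts 0.75 + 0.0273058 = 0.777306 m (along the plate) below the hinge at the top edge, so the moment about the hinge is M = F × 0.777306 = 45.6164 × 0.777306 = 35.4579 kN·m.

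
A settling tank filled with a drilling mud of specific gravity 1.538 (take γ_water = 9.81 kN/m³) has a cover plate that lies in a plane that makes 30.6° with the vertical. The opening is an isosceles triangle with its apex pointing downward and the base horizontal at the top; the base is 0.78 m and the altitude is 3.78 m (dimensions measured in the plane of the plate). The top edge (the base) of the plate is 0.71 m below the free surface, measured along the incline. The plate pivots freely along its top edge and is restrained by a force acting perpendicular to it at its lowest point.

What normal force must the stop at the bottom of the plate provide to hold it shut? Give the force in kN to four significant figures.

γ = 1.538 × 9.81 = 15.08778 kN/m³.
The plate makes 30.6° with the vertical, i.e. θ = 90° − 30.6° = 59.4° to the horizontal. Measuring y along the incline from the free-surface line, vertical depth h = y·sinθ with sinθ = 0.860742.
With the apex down, the centroid sits h/3 = 3.78/3 = 1.26 m below the base (the top edge), so y_c = 0.71 + 1.26 = 1.97 m and h_c = 1.97 × 0.860742 = 1.69566 m.
A = ½ × 0.78 × 3.78 = 1.4742 m².
Resultant F = γ·h_c·A = 15.08778 × 1.69566 × 1.4742 = 37.7156 kN.
I_c = b·h³/36 = 0.78 × 3.78³/36 = 1.17022 m⁴.
Centre of pressure: y_p = y_c + I_c/(y_c·A) = 1.97 + 1.17022/(1.97 × 1.4742) = 1.97 + 0.402944 = 2.37294 m along the plane.
The resultant acts 1.26 + 0.402944 = 1.66294 m (along the plate) below the hinge at the top edge, so the moment about the hinge is M = F × 1.66294 = 37.7156 × 1.66294 = 62.7188 kN·m.
A normal force at the bottom, 3.78 m from the hinge, must supply this moment: P = 62.7188/3.78 = 16.5923 kN.

P ≈ 16.59 kN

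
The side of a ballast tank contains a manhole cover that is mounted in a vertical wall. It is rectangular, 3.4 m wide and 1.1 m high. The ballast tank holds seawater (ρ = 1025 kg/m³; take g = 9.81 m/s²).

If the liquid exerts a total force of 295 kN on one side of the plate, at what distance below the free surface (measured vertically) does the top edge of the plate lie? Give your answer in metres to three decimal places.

d_top ≈ 7.294 m

γ = ρg = 1025 × 9.81 / 1000 = 10.05525 kN/m³.
A = 3.4 × 1.1 = 3.74 m².
From F = γ·h_c·A, the centroid depth is h_c = 295/(10.05525 × 3.74) = 7.84436 m.
The centroid lies 1.1/2 = 0.55 m below the top edge, so the top edge sits at h_top = 7.84436 − 0.55 = 7.29436 m below the surface.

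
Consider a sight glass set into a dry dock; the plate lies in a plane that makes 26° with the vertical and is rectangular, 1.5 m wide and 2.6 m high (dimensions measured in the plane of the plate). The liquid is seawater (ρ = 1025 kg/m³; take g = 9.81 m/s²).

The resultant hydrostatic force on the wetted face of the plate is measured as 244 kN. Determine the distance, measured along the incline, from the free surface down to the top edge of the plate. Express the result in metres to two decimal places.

γ = ρg = 1025 × 9.81 / 1000 = 10.05525 kN/m³.
A = 1.5 × 2.6 = 3.9 m².
From F = γ·h_c·A, the centroid depth is h_c = 244/(10.05525 × 3.9) = 6.22203 m.
The plate makes 26° with the vertical, i.e. θ = 90° − 26° = 64° to the horizontal. Measuring y along the incline from the free-surface line, vertical depth h = y·sinθ with sinθ = 0.898794.
Along the incline, y_c = h_c/sinθ = 6.22203/0.898794 = 6.92264 m.
The centroid lies 2.6/2 = 1.3 m below the top edge, so the top edge sits at y_top = 6.92264 − 1.3 = 5.62264 m along the incline.

y_top ≈ 5.62 m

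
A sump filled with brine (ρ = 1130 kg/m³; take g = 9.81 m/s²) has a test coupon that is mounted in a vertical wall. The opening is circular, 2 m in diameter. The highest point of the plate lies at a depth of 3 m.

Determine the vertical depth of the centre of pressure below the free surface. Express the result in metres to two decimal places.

h_p = 4.06 m

γ = ρg = 1130 × 9.81 / 1000 = 11.0853 kN/m³.
The centroid is at the centre, 1 m below the top of the plate, so the centroid depth is h_c = 3 + 1 = 4 m.
A = π(1)² = 3.14159 m².
Resultant F = γ·h_c·A = 11.0853 × 4 × 3.14159 = 139.302 kN.
I_c = πr⁴/4 = π × 1⁴/4 = 0.785398 m⁴.
Centre of pressure: y_p = y_c + I_c/(y_c·A) = 4 + 0.785398/(4 × 3.14159) = 4 + 0.0625 = 4.0625 m along the plane.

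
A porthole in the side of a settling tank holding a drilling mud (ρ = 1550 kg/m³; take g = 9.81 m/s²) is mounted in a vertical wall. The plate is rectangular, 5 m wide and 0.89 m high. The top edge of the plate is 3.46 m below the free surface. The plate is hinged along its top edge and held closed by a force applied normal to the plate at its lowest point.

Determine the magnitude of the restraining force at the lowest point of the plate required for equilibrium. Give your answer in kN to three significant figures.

γ = ρg = 1550 × 9.81 / 1000 = 15.2055 kN/m³.
The centroid lies 0.89/2 = 0.445 m below the top edge, so the centroid depth is h_c = 3.46 + 0.445 = 3.905 m.
A = 5 × 0.89 = 4.45 m².
Resultant F = γ·h_c·A = 15.2055 × 3.905 × 4.45 = 264.23 kN.
I_c = b·h³/12 = 5 × 0.89³/12 = 0.293737 m⁴.
Centre of pressure: y_p = y_c + I_c/(y_c·A) = 3.905 + 0.293737/(3.905 × 4.45) = 3.905 + 0.0169035 = 3.9219 m along the plane.
The resultant acts 0.445 + 0.0169035 = 0.461904 m (along the plate) below the hinge at the top edge, so the moment about the hinge is M = F × 0.461904 = 264.23 × 0.461904 = 122.049 kN·m.
A normal force at the bottom, 0.89 m from the hinge, must supply this moment: P = 122.049/0.89 = 137.134 kN.

P ≈ 137 kN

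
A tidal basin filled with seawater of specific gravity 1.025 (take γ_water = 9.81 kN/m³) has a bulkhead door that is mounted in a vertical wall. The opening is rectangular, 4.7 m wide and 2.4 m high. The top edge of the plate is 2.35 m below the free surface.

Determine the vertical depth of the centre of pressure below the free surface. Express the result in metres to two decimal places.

h_p = 3.69 m

γ = 1.025 × 9.81 = 10.05525 kN/m³.
The centroid lies 2.4/2 = 1.2 m below the top edge, so the centroid depth is h_c = 2.35 + 1.2 = 3.55 m.
A = 4.7 × 2.4 = 11.28 m².
Resultant F = γ·h_c·A = 10.05525 × 3.55 × 11.28 = 402.652 kN.
I_c = b·h³/12 = 4.7 × 2.4³/12 = 5.4144 m⁴.
Centre of pressure: y_p = y_c + I_c/(y_c·A) = 3.55 + 5.4144/(3.55 × 11.28) = 3.55 + 0.135211 = 3.68521 m along the plane.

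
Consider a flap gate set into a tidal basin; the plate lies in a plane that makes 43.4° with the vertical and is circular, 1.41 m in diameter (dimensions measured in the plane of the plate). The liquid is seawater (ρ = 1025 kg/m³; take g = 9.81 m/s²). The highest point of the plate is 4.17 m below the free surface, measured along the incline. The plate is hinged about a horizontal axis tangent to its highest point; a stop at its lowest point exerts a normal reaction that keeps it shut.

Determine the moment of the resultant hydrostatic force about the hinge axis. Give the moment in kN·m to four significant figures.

M ≈ 40.62 kN·m

γ = ρg = 1025 × 9.81 / 1000 = 10.05525 kN/m³.
The plate makes 43.4° with the vertical, i.e. θ = 90° − 43.4° = 46.6° to the horizontal. Measuring y along the incline from the free-surface line, vertical depth h = y·sinθ with sinθ = 0.726575.
The centroid is at the centre, 0.705 m below the top of the plate, so y_c = 4.17 + 0.705 = 4.875 m and h_c = 4.875 × 0.726575 = 3.54205 m.
A = π(0.705)² = 1.56145 m².
Resultant F = γ·h_c·A = 10.05525 × 3.54205 × 1.56145 = 55.6129 kN.
I_c = πr⁴/4 = π × 0.705⁴/4 = 0.19402 m⁴.
Centre of pressure: y_p = y_c + I_c/(y_c·A) = 4.875 + 0.19402/(4.875 × 1.56145) = 4.875 + 0.0254885 = 4.90049 m along the plane.
The resultant acts 0.705 + 0.0254885 = 0.730488 m (along the plate) below the hinge at the top edge, so the moment about the hinge is M = F × 0.730488 = 55.6129 × 0.730488 = 40.6246 kN·m.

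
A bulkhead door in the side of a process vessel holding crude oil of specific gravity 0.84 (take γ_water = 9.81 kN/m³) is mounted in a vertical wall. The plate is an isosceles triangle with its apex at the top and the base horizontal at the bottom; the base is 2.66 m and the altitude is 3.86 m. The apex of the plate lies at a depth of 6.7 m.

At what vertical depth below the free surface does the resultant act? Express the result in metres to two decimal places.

h_p = 9.36 m

γ = 0.84 × 9.81 = 8.2404 kN/m³.
With the apex up, the centroid sits 2h/3 = 2 × 3.86/3 = 2.57333 m below the apex, so the centroid depth is h_c = 6.7 + 2.57333 = 9.27333 m.
A = ½ × 2.66 × 3.86 = 5.1338 m².
Resultant F = γ·h_c·A = 8.2404 × 9.27333 × 5.1338 = 392.304 kN.
I_c = b·h³/36 = 2.66 × 3.86³/36 = 4.24953 m⁴.
Centre of pressure: y_p = y_c + I_c/(y_c·A) = 9.27333 + 4.24953/(9.27333 × 5.1338) = 9.27333 + 0.0892619 = 9.36259 m along the plane.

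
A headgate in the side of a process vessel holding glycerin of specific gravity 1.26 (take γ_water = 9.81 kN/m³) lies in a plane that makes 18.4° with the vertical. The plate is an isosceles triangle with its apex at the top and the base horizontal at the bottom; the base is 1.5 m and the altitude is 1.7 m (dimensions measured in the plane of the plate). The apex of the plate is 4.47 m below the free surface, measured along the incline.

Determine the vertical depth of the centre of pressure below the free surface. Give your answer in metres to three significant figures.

h_p = 5.34 m

γ = 1.26 × 9.81 = 12.3606 kN/m³.
The plate makes 18.4° with the vertical, i.e. θ = 90° − 18.4° = 71.6° to the horizontal. Measuring y along the incline from the free-surface line, vertical depth h = y·sinθ with sinθ = 0.948876.
With the apex up, the centroid sits 2h/3 = 2 × 1.7/3 = 1.13333 m below the apex, so y_c = 4.47 + 1.13333 = 5.60333 m and h_c = 5.60333 × 0.948876 = 5.31687 m.
A = ½ × 1.5 × 1.7 = 1.275 m².
Resultant F = γ·h_c·A = 12.3606 × 5.31687 × 1.275 = 83.7926 kN.
I_c = b·h³/36 = 1.5 × 1.7³/36 = 0.204708 m⁴.
Centre of pressure: y_p = y_c + I_c/(y_c·A) = 5.60333 + 0.204708/(5.60333 × 1.275) = 5.60333 + 0.0286535 = 5.63198 m along the plane.
Vertically, h_p = y_p·sinθ = 5.63198 × 0.948876 = 5.34405 m.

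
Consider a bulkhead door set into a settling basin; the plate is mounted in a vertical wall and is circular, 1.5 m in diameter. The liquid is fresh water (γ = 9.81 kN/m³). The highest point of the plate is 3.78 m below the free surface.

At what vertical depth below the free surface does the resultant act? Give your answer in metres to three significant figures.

h_p = 4.56 m

γ = 9.81 kN/m³.
The centroid is at the centre, 0.75 m below the top of the plate, so the centroid depth is h_c = 3.78 + 0.75 = 4.53 m.
A = π(0.75)² = 1.76715 m².
Resultant F = γ·h_c·A = 9.81 × 4.53 × 1.76715 = 78.5309 kN.
I_c = πr⁴/4 = π × 0.75⁴/4 = 0.248505 m⁴.
Centre of pressure: y_p = y_c + I_c/(y_c·A) = 4.53 + 0.248505/(4.53 × 1.76715) = 4.53 + 0.031043 = 4.56104 m along the plane.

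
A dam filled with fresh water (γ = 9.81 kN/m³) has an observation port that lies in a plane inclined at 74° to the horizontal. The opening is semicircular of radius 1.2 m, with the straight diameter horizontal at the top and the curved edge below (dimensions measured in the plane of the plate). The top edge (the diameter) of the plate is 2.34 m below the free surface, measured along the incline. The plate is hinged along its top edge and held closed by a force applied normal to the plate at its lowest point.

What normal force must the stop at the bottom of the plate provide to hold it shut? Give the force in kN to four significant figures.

P ≈ 27.58 kN

γ = 9.81 kN/m³.
Let θ = 74° be the plate's angle to the horizontal; measure y along the incline from where the plane meets the free surface. Vertical depth h = y·sinθ with sinθ = 0.961262.
The centroid of a semicircle lies 4r/(3π) = 0.509296 m from the diameter, here below the top edge, so y_c = 2.34 + 0.509296 = 2.8493 m and h_c = 2.8493 × 0.961262 = 2.73892 m.
A = πr²/2 = π × 1.2²/2 = 2.26195 m².
Resultant F = γ·h_c·A = 9.81 × 2.73892 × 2.26195 = 60.7759 kN.
I_c = (π/8 − 8/(9π))·r⁴ = 0.109757 × 1.2⁴ = 0.227592 m⁴.
Centre of pressure: y_p = y_c + I_c/(y_c·A) = 2.8493 + 0.227592/(2.8493 × 2.26195) = 2.8493 + 0.0353131 = 2.88461 m along the plane.
The resultant acts 0.509296 + 0.0353131 = 0.544609 m (along the plate) below the hinge at the top edge, so the moment about the hinge is M = F × 0.544609 = 60.7759 × 0.544609 = 33.0991 kN·m.
A normal force at the bottom, 1.2 m from the hinge, must supply this moment: P = 33.0991/1.2 = 27.5826 kN.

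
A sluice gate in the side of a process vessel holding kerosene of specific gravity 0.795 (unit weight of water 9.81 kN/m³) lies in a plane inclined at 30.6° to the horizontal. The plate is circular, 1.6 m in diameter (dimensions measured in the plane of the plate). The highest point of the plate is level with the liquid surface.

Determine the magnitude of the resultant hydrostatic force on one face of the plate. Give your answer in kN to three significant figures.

F ≈ 6.39 kN

γ = 0.795 × 9.81 = 7.79895 kN/m³.
Let θ = 30.6° be the plate's angle to the horizontal; measure y along the incline from where the plane meets the free surface. Vertical depth h = y·sinθ with sinθ = 0.509041.
The centroid is at the centre, 0.8 m below the top of the plate, so y_c = 0.8 m and h_c = 0.8 × 0.509041 = 0.407233 m.
A = π(0.8)² = 2.01062 m².
Resultant F = γ·h_c·A = 7.79895 × 0.407233 × 2.01062 = 6.38571 kN.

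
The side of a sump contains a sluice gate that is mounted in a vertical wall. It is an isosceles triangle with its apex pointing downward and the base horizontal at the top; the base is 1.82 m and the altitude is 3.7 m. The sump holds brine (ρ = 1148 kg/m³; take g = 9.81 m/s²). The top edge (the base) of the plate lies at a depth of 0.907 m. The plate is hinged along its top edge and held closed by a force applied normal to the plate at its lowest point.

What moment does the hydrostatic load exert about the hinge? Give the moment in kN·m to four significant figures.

M ≈ 128.9 kN·m

γ = ρg = 1148 × 9.81 / 1000 = 11.26188 kN/m³.
With the apex down, the centroid sits h/3 = 3.7/3 = 1.23333 m below the base (the top edge), so the centroid depth is h_c = 0.907 + 1.23333 = 2.14033 m.
A = ½ × 1.82 × 3.7 = 3.367 m².
Resultant F = γ·h_c·A = 11.26188 × 2.14033 × 3.367 = 81.1586 kN.
I_c = b·h³/36 = 1.82 × 3.7³/36 = 2.56079 m⁴.
Centre of pressure: y_p = y_c + I_c/(y_c·A) = 2.14033 + 2.56079/(2.14033 × 3.367) = 2.14033 + 0.355345 = 2.49568 m along the plane.
The resultant acts 1.23333 + 0.355345 = 1.58868 m (along the plate) below the hinge at the top edge, so the moment about the hinge is M = F × 1.58868 = 81.1586 × 1.58868 = 128.935 kN·m.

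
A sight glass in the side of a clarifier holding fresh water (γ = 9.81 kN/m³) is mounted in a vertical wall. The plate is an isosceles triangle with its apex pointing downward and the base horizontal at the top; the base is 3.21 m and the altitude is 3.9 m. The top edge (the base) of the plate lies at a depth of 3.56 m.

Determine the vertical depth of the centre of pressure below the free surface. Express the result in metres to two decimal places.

γ = 9.81 kN/m³.
With the apex down, the centroid sits h/3 = 3.9/3 = 1.3 m below the base (the top edge), so the centroid depth is h_c = 3.56 + 1.3 = 4.86 m.
A = ½ × 3.21 × 3.9 = 6.2595 m².
Resultant F = γ·h_c·A = 9.81 × 4.86 × 6.2595 = 298.432 kN.
I_c = b·h³/36 = 3.21 × 3.9³/36 = 5.28928 m⁴.
Centre of pressure: y_p = y_c + I_c/(y_c·A) = 4.86 + 5.28928/(4.86 × 6.2595) = 4.86 + 0.173868 = 5.03387 m along the plane.

h_p = 5.03 m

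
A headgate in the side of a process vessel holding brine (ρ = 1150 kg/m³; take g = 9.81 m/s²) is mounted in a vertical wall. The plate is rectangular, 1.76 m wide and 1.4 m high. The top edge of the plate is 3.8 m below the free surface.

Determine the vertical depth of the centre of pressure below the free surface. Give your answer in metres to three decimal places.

h_p = 4.536 m

γ = ρg = 1150 × 9.81 / 1000 = 11.2815 kN/m³.
The centroid lies 1.4/2 = 0.7 m below the top edge, so the centroid depth is h_c = 3.8 + 0.7 = 4.5 m.
A = 1.76 × 1.4 = 2.464 m².
Resultant F = γ·h_c·A = 11.2815 × 4.5 × 2.464 = 125.089 kN.
I_c = b·h³/12 = 1.76 × 1.4³/12 = 0.402453 m⁴.
Centre of pressure: y_p = y_c + I_c/(y_c·A) = 4.5 + 0.402453/(4.5 × 2.464) = 4.5 + 0.0362963 = 4.5363 m along the plane.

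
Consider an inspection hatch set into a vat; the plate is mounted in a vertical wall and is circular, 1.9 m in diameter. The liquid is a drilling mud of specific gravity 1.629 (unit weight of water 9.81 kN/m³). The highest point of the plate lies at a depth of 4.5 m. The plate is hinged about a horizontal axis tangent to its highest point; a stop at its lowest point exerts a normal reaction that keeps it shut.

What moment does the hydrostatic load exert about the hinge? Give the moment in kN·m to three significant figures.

γ = 1.629 × 9.81 = 15.98049 kN/m³.
The centroid is at the centre, 0.95 m below the top of the plate, so the centroid depth is h_c = 4.5 + 0.95 = 5.45 m.
A = π(0.95)² = 2.83529 m².
Resultant F = γ·h_c·A = 15.98049 × 5.45 × 2.83529 = 246.936 kN.
I_c = πr⁴/4 = π × 0.95⁴/4 = 0.639712 m⁴.
Centre of pressure: y_p = y_c + I_c/(y_c·A) = 5.45 + 0.639712/(5.45 × 2.83529) = 5.45 + 0.0413991 = 5.4914 m along the plane.
The resultant acts 0.95 + 0.0413991 = 0.991399 m (along the plate) below the hinge at the top edge, so the moment about the hinge is M = F × 0.991399 = 246.936 × 0.991399 = 244.812 kN·m.

M ≈ 245 kN·m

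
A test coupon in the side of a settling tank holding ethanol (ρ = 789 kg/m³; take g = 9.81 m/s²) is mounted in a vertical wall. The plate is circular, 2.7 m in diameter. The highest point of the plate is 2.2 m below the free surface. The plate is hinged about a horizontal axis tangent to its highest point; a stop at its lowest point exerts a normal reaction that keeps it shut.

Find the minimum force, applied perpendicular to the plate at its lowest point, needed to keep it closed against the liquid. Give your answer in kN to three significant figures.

P ≈ 86.1 kN

γ = ρg = 789 × 9.81 / 1000 = 7.74009 kN/m³.
The centroid is at the centre, 1.35 m below the top of the plate, so the centroid depth is h_c = 2.2 + 1.35 = 3.55 m.
A = π(1.35)² = 5.72555 m².
Resultant F = γ·h_c·A = 7.74009 × 3.55 × 5.72555 = 157.323 kN.
I_c = πr⁴/4 = π × 1.35⁴/4 = 2.6087 m⁴.
Centre of pressure: y_p = y_c + I_c/(y_c·A) = 3.55 + 2.6087/(3.55 × 5.72555) = 3.55 + 0.128345 = 3.67834 m along the plane.
The resultant acts 1.35 + 0.128345 = 1.47835 m (along the plate) below the hinge at the top edge, so the moment about the hinge is M = F × 1.47835 = 157.323 × 1.47835 = 232.578 kN·m.
A normal force at the bottom, 2.7 m from the hinge, must supply this moment: P = 232.578/2.7 = 86.14 kN.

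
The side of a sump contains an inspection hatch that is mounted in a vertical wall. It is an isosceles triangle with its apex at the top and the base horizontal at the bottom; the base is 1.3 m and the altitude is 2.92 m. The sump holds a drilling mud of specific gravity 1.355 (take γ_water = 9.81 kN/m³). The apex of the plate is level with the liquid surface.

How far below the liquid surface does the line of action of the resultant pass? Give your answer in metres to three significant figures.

γ = 1.355 × 9.81 = 13.29255 kN/m³.
With the apex up, the centroid sits 2h/3 = 2 × 2.92/3 = 1.94667 m below the apex, so the centroid depth is h_c = 1.94667 m.
A = ½ × 1.3 × 2.92 = 1.898 m².
Resultant F = γ·h_c·A = 13.29255 × 1.94667 × 1.898 = 49.113 kN.
I_c = b·h³/36 = 1.3 × 2.92³/36 = 0.899062 m⁴.
Centre of pressure: y_p = y_c + I_c/(y_c·A) = 1.94667 + 0.899062/(1.94667 × 1.898) = 1.94667 + 0.243333 = 2.19 m along the plane.

h_p = 2.19 m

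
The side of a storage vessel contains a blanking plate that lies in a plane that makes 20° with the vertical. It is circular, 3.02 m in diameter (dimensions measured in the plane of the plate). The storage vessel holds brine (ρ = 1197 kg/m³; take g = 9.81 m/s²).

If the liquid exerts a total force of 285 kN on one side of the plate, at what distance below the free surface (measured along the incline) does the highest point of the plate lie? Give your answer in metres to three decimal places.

y_top ≈ 2.096 m

γ = ρg = 1197 × 9.81 / 1000 = 11.74257 kN/m³.
A = π(1.51)² = 7.16315 m².
From F = γ·h_c·A, the centroid depth is h_c = 285/(11.74257 × 7.16315) = 3.38827 m.
The plate makes 20° with the vertical, i.e. θ = 90° − 20° = 70° to the horizontal. Measuring y along the incline from the free-surface line, vertical depth h = y·sinθ with sinθ = 0.939693.
Along the incline, y_c = h_c/sinθ = 3.38827/0.939693 = 3.60572 m.
The centroid is at the centre, 1.51 m below the top of the plate, so the highest point sits at y_top = 3.60572 − 1.51 = 2.09572 m along the incline.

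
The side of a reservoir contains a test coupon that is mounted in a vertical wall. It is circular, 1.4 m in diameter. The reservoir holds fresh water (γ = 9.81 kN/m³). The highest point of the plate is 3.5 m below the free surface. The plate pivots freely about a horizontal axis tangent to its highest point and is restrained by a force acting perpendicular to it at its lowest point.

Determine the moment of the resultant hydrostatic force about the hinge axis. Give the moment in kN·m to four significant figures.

γ = 9.81 kN/m³.
The centroid is at the centre, 0.7 m below the top of the plate, so the centroid depth is h_c = 3.5 + 0.7 = 4.2 m.
A = π(0.7)² = 1.53938 m².
Resultant F = γ·h_c·A = 9.81 × 4.2 × 1.53938 = 63.4255 kN.
I_c = πr⁴/4 = π × 0.7⁴/4 = 0.188574 m⁴.
Centre of pressure: y_p = y_c + I_c/(y_c·A) = 4.2 + 0.188574/(4.2 × 1.53938) = 4.2 + 0.0291667 = 4.22917 m along the plane.
The resultant acts 0.7 + 0.0291667 = 0.729167 m (along the plate) below the hinge at the top edge, so the moment about the hinge is M = F × 0.729167 = 63.4255 × 0.729167 = 46.2478 kN·m.

M ≈ 46.25 kN·m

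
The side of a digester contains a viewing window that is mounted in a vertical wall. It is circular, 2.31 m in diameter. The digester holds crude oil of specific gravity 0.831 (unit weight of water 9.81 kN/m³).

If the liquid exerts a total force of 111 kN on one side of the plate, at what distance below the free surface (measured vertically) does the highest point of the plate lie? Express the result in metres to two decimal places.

d_top ≈ 2.09 m

γ = 0.831 × 9.81 = 8.15211 kN/m³.
A = π(1.155)² = 4.19096 m².
From F = γ·h_c·A, the centroid depth is h_c = 111/(8.15211 × 4.19096) = 3.24892 m.
The centroid is at the centre, 1.155 m below the top of the plate, so the highest point sits at h_top = 3.24892 − 1.155 = 2.09392 m below the surface.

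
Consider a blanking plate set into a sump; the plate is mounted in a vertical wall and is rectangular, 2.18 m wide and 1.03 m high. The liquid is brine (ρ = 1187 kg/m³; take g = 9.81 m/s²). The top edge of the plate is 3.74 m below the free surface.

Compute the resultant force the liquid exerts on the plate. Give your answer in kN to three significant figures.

γ = ρg = 1187 × 9.81 / 1000 = 11.64447 kN/m³.
The centroid lies 1.03/2 = 0.515 m below the top edge, so the centroid depth is h_c = 3.74 + 0.515 = 4.255 m.
A = 2.18 × 1.03 = 2.2454 m².
Resultant F = γ·h_c·A = 11.64447 × 4.255 × 2.2454 = 111.253 kN.

F ≈ 111 kN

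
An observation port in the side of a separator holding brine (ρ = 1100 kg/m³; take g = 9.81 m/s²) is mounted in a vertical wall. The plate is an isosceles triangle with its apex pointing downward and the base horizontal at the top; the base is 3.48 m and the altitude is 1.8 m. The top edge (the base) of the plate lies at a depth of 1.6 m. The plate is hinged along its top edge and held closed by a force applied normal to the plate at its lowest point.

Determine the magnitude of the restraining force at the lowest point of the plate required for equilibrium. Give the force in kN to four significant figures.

γ = ρg = 1100 × 9.81 / 1000 = 10.791 kN/m³.
With the apex down, the centroid sits h/3 = 1.8/3 = 0.6 m below the base (the top edge), so the centroid depth is h_c = 1.6 + 0.6 = 2.2 m.
A = ½ × 3.48 × 1.8 = 3.132 m².
Resultant F = γ·h_c·A = 10.791 × 2.2 × 3.132 = 74.3543 kN.
I_c = b·h³/36 = 3.48 × 1.8³/36 = 0.56376 m⁴.
Centre of pressure: y_p = y_c + I_c/(y_c·A) = 2.2 + 0.56376/(2.2 × 3.132) = 2.2 + 0.0818182 = 2.28182 m along the plane.
The resultant acts 0.6 + 0.0818182 = 0.681818 m (along the plate) below the hinge at the top edge, so the moment about the hinge is M = F × 0.681818 = 74.3543 × 0.681818 = 50.6961 kN·m.
A normal force at the bottom, 1.8 m from the hinge, must supply this moment: P = 50.6961/1.8 = 28.1645 kN.

P ≈ 28.16 kN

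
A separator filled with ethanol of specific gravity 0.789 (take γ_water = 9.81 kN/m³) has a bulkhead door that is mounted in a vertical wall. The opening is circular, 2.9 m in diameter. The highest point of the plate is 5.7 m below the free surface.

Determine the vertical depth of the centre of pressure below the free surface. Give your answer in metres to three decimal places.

h_p = 7.224 m

γ = 0.789 × 9.81 = 7.74009 kN/m³.
The centroid is at the centre, 1.45 m below the top of the plate, so the centroid depth is h_c = 5.7 + 1.45 = 7.15 m.
A = π(1.45)² = 6.6052 m².
Resultant F = γ·h_c·A = 7.74009 × 7.15 × 6.6052 = 365.543 kN.
I_c = πr⁴/4 = π × 1.45⁴/4 = 3.47186 m⁴.
Centre of pressure: y_p = y_c + I_c/(y_c·A) = 7.15 + 3.47186/(7.15 × 6.6052) = 7.15 + 0.073514 = 7.22351 m along the plane.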